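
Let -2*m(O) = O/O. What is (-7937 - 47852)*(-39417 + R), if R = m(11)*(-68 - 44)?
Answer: 2195910829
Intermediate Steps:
m(O) = -½ (m(O) = -O/(2*O) = -½*1 = -½)
R = 56 (R = -(-68 - 44)/2 = -½*(-112) = 56)
(-7937 - 47852)*(-39417 + R) = (-7937 - 47852)*(-39417 + 56) = -55789*(-39361) = 2195910829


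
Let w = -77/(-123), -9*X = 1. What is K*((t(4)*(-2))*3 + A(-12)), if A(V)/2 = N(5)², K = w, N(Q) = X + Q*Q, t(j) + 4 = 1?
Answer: 7839370/9963 ≈ 786.85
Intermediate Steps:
X = -⅑ (X = -⅑*1 = -⅑ ≈ -0.11111)
t(j) = -3 (t(j) = -4 + 1 = -3)
w = 77/123 (w = -77*(-1/123) = 77/123 ≈ 0.62602)
N(Q) = -⅑ + Q² (N(Q) = -⅑ + Q*Q = -⅑ + Q²)
K = 77/123 ≈ 0.62602
A(V) = 100352/81 (A(V) = 2*(-⅑ + 5²)² = 2*(-⅑ + 25)² = 2*(224/9)² = 2*(50176/81) = 100352/81)
K*((t(4)*(-2))*3 + A(-12)) = 77*(-3*(-2)*3 + 100352/81)/123 = 77*(6*3 + 100352/81)/123 = 77*(18 + 100352/81)/123 = (77/123)*(101810/81) = 7839370/9963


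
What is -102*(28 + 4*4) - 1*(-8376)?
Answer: 3888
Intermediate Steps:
-102*(28 + 4*4) - 1*(-8376) = -102*(28 + 16) + 8376 = -102*44 + 8376 = -4488 + 8376 = 3888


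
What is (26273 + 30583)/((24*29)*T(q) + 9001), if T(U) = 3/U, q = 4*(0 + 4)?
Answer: 113712/18263 ≈ 6.2264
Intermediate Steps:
q = 16 (q = 4*4 = 16)
(26273 + 30583)/((24*29)*T(q) + 9001) = (26273 + 30583)/((24*29)*(3/16) + 9001) = 56856/(696*(3*(1/16)) + 9001) = 56856/(696*(3/16) + 9001) = 56856/(261/2 + 9001) = 56856/(18263/2) = 56856*(2/18263) = 113712/18263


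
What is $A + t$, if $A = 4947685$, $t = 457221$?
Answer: $5404906$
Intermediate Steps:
$A + t = 4947685 + 457221 = 5404906$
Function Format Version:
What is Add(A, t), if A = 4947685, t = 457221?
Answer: 5404906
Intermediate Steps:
Add(A, t) = Add(4947685, 457221) = 5404906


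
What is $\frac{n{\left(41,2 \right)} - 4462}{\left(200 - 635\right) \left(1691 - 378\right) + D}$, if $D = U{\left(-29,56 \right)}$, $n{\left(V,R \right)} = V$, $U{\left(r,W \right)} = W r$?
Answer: $\frac{4421}{572779} \approx 0.0077185$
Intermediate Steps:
$D = -1624$ ($D = 56 \left(-29\right) = -1624$)
$\frac{n{\left(41,2 \right)} - 4462}{\left(200 - 635\right) \left(1691 - 378\right) + D} = \frac{41 - 4462}{\left(200 - 635\right) \left(1691 - 378\right) - 1624} = - \frac{4421}{\left(-435\right) 1313 - 1624} = - \frac{4421}{-571155 - 1624} = - \frac{4421}{-572779} = \left(-4421\right) \left(- \frac{1}{572779}\right) = \frac{4421}{572779}$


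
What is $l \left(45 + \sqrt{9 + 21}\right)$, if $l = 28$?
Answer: $1260 + 28 \sqrt{30} \approx 1413.4$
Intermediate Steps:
$l \left(45 + \sqrt{9 + 21}\right) = 28 \left(45 + \sqrt{9 + 21}\right) = 28 \left(45 + \sqrt{30}\right) = 1260 + 28 \sqrt{30}$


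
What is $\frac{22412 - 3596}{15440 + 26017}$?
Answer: $\frac{6272}{13819} \approx 0.45387$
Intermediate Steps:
$\frac{22412 - 3596}{15440 + 26017} = \frac{18816}{41457} = 18816 \cdot \frac{1}{41457} = \frac{6272}{13819}$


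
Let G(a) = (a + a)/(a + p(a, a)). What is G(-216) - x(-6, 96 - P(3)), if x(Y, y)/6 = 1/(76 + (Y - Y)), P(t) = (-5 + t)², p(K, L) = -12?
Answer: 69/38 ≈ 1.8158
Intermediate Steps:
x(Y, y) = 3/38 (x(Y, y) = 6/(76 + (Y - Y)) = 6/(76 + 0) = 6/76 = 6*(1/76) = 3/38)
G(a) = 2*a/(-12 + a) (G(a) = (a + a)/(a - 12) = (2*a)/(-12 + a) = 2*a/(-12 + a))
G(-216) - x(-6, 96 - P(3)) = 2*(-216)/(-12 - 216) - 1*3/38 = 2*(-216)/(-228) - 3/38 = 2*(-216)*(-1/228) - 3/38 = 36/19 - 3/38 = 69/38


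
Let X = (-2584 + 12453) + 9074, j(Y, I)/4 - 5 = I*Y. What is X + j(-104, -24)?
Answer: 28947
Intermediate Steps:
j(Y, I) = 20 + 4*I*Y (j(Y, I) = 20 + 4*(I*Y) = 20 + 4*I*Y)
X = 18943 (X = 9869 + 9074 = 18943)
X + j(-104, -24) = 18943 + (20 + 4*(-24)*(-104)) = 18943 + (20 + 9984) = 18943 + 10004 = 28947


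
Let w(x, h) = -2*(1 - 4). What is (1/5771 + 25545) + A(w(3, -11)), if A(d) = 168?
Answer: 148389724/5771 ≈ 25713.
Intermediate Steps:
w(x, h) = 6 (w(x, h) = -2*(-3) = 6)
(1/5771 + 25545) + A(w(3, -11)) = (1/5771 + 25545) + 168 = 147420196/5771 + 168 = 148389724/5771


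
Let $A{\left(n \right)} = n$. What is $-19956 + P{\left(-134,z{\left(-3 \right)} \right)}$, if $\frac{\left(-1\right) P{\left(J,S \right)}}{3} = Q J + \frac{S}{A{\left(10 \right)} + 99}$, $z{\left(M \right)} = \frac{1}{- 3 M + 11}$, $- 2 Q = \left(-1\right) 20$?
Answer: $- \frac{34740483}{2180} \approx -15936.0$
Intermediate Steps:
$Q = 10$ ($Q = - \frac{\left(-1\right) 20}{2} = \left(- \frac{1}{2}\right) \left(-20\right) = 10$)
$z{\left(M \right)} = \frac{1}{11 - 3 M}$
$P{\left(J,S \right)} = - 30 J - \frac{3 S}{109}$ ($P{\left(J,S \right)} = - 3 \left(10 J + \frac{S}{10 + 99}\right) = - 3 \left(10 J + \frac{S}{109}\right) = - 30 J - \frac{3 S}{109}$)
$-19956 + P{\left(-134,z{\left(-3 \right)} \right)} = -19956 - \left(-4020 + \frac{3 \left(- \frac{1}{-11 + 3 \left(-3\right)}\right)}{109}\right) = -19956 + \left(4020 - \frac{3 \left(- \frac{1}{-11 - 9}\right)}{109}\right) = -19956 + \left(4020 - \frac{3 \left(- \frac{1}{-20}\right)}{109}\right) = -19956 + \left(4020 - \frac{3 \left(\left(-1\right) \left(- \frac{1}{20}\right)\right)}{109}\right) = -19956 + \left(4020 - \frac{3}{2180}\right) = -19956 + \frac{8763597}{2180} = - \frac{34740483}{2180}$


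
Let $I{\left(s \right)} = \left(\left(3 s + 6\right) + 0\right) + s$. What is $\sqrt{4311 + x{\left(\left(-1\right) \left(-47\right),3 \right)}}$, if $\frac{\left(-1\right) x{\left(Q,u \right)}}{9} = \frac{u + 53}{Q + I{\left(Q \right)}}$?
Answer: $\frac{3 \sqrt{27807303}}{241} \approx 65.642$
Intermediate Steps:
$I{\left(s \right)} = 6 + 4 s$ ($I{\left(s \right)} = \left(\left(6 + 3 s\right) + 0\right) + s = \left(6 + 3 s\right) + s = 6 + 4 s$)
$x{\left(Q,u \right)} = - \frac{9 \left(53 + u\right)}{6 + 5 Q}$ ($x{\left(Q,u \right)} = - 9 \frac{u + 53}{Q + \left(6 + 4 Q\right)} = - 9 \frac{53 + u}{6 + 5 Q} = - \frac{9 \left(53 + u\right)}{6 + 5 Q}$)
$\sqrt{4311 + x{\left(\left(-1\right) \left(-47\right),3 \right)}} = \sqrt{4311 + \frac{9 \left(-53 - 3\right)}{6 + 5 \left(\left(-1\right) \left(-47\right)\right)}} = \sqrt{4311 + \frac{9 \left(-53 - 3\right)}{6 + 5 \cdot 47}} = \sqrt{4311 + 9 \frac{1}{6 + 235} \left(-56\right)} = \sqrt{4311 + 9 \cdot \frac{1}{241} \left(-56\right)} = \sqrt{4311 - \frac{504}{241}} = \sqrt{\frac{1038447}{241}} = \frac{3 \sqrt{27807303}}{241}$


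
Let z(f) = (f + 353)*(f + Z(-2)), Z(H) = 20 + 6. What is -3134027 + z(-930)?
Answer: -2612419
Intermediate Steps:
Z(H) = 26
z(f) = (26 + f)*(353 + f) (z(f) = (f + 353)*(f + 26) = (353 + f)*(26 + f) = (26 + f)*(353 + f))
-3134027 + z(-930) = -3134027 + (9178 + (-930)² + 379*(-930)) = -3134027 + (9178 + 864900 - 352470) = -3134027 + 521608 = -2612419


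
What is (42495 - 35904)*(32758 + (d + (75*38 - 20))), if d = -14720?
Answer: 137540988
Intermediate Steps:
(42495 - 35904)*(32758 + (d + (75*38 - 20))) = (42495 - 35904)*(32758 + (-14720 + (75*38 - 20))) = 6591*(32758 + (-14720 + (2850 - 20))) = 6591*(32758 + (-14720 + 2830)) = 6591*(32758 - 11890) = 6591*20868 = 137540988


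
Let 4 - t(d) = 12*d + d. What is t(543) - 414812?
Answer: -421867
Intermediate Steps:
t(d) = 4 - 13*d (t(d) = 4 - (12*d + d) = 4 - 13*d)
t(543) - 414812 = (4 - 13*543) - 414812 = (4 - 7059) - 414812 = -7055 - 414812 = -421867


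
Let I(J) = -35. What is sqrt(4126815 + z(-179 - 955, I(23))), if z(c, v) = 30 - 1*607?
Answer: sqrt(4126238) ≈ 2031.3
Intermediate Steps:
z(c, v) = -577 (z(c, v) = 30 - 607 = -577)
sqrt(4126815 + z(-179 - 955, I(23))) = sqrt(4126815 - 577) = sqrt(4126238)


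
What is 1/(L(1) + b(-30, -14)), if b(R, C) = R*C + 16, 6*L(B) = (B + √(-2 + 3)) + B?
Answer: 2/873 ≈ 0.0022909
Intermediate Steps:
L(B) = ⅙ + B/3 (L(B) = ((B + √(-2 + 3)) + B)/6 = ((B + √1) + B)/6 = ((B + 1) + B)/6 = ((1 + B) + B)/6 = (1 + 2*B)/6 = ⅙ + B/3)
b(R, C) = 16 + C*R (b(R, C) = C*R + 16 = 16 + C*R)
1/(L(1) + b(-30, -14)) = 1/((⅙ + (⅓)*1) + (16 - 14*(-30))) = 1/((⅙ + ⅓) + (16 + 420)) = 1/(½ + 436) = 1/(873/2) = 2/873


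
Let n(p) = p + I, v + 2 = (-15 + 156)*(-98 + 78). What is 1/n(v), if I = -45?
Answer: -1/2867 ≈ -0.00034880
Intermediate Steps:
v = -2822 (v = -2 + (-15 + 156)*(-98 + 78) = -2 + 141*(-20) = -2 - 2820 = -2822)
n(p) = -45 + p (n(p) = p - 45 = -45 + p)
1/n(v) = 1/(-45 - 2822) = 1/(-2867) = -1/2867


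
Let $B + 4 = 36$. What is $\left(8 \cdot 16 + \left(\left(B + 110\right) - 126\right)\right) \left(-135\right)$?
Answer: $-19440$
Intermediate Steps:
$B = 32$ ($B = -4 + 36 = 32$)
$\left(8 \cdot 16 + \left(\left(B + 110\right) - 126\right)\right) \left(-135\right) = \left(8 \cdot 16 + \left(\left(32 + 110\right) - 126\right)\right) \left(-135\right) = \left(128 + \left(142 - 126\right)\right) \left(-135\right) = \left(128 + 16\right) \left(-135\right) = 144 \left(-135\right) = -19440$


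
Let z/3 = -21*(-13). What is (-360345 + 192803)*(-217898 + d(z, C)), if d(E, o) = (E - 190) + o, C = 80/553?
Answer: 20130117183934/553 ≈ 3.6402e+10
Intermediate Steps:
C = 80/553 (C = 80*(1/553) = 80/553 ≈ 0.14467)
z = 819 (z = 3*(-21*(-13)) = 3*273 = 819)
d(E, o) = -190 + E + o (d(E, o) = (-190 + E) + o = -190 + E + o)
(-360345 + 192803)*(-217898 + d(z, C)) = (-360345 + 192803)*(-217898 + (-190 + 819 + 80/553)) = -167542*(-217898 + 347917/553) = -167542*(-120149677/553) = 20130117183934/553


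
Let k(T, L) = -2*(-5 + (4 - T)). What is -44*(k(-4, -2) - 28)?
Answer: 1496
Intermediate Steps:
k(T, L) = 2 + 2*T (k(T, L) = -2*(-1 - T) = 2 + 2*T)
-44*(k(-4, -2) - 28) = -44*((2 + 2*(-4)) - 28) = -44*((2 - 8) - 28) = -44*(-6 - 28) = -44*(-34) = 1496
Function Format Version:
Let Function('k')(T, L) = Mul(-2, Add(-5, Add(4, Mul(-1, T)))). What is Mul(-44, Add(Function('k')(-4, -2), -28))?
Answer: 1496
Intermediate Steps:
Function('k')(T, L) = Add(2, Mul(2, T)) (Function('k')(T, L) = Mul(-2, Add(-1, Mul(-1, T))) = Add(2, Mul(2, T)))
Mul(-44, Add(Function('k')(-4, -2), -28)) = Mul(-44, Add(Add(2, Mul(2, -4)), -28)) = Mul(-44, Add(Add(2, -8), -28)) = Mul(-44, Add(-6, -28)) = Mul(-44, -34) = 1496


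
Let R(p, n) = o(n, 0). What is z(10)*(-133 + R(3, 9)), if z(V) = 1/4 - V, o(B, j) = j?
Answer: 5187/4 ≈ 1296.8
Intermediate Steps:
z(V) = ¼ - V (z(V) = 1*(¼) - V = ¼ - V)
R(p, n) = 0
z(10)*(-133 + R(3, 9)) = (¼ - 1*10)*(-133 + 0) = (¼ - 10)*(-133) = -39/4*(-133) = 5187/4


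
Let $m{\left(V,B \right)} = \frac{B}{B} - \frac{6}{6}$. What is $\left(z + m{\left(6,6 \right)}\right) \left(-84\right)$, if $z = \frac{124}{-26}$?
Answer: $\frac{5208}{13} \approx 400.62$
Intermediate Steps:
$z = - \frac{62}{13}$ ($z = 124 \left(- \frac{1}{26}\right) = - \frac{62}{13} \approx -4.7692$)
$m{\left(V,B \right)} = 0$ ($m{\left(V,B \right)} = 1 - 1 = 0$)
$\left(z + m{\left(6,6 \right)}\right) \left(-84\right) = \left(- \frac{62}{13} + 0\right) \left(-84\right) = \left(- \frac{62}{13}\right) \left(-84\right) = \frac{5208}{13}$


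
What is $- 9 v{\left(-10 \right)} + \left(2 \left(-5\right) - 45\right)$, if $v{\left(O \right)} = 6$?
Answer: $-109$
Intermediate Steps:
$- 9 v{\left(-10 \right)} + \left(2 \left(-5\right) - 45\right) = \left(-9\right) 6 + \left(2 \left(-5\right) - 45\right) = -54 - 55 = -109$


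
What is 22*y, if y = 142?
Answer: 3124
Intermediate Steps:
22*y = 22*142 = 3124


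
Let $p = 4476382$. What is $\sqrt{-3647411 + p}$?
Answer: $11 \sqrt{6851} \approx 910.48$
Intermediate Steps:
$\sqrt{-3647411 + p} = \sqrt{-3647411 + 4476382} = \sqrt{828971} = 11 \sqrt{6851}$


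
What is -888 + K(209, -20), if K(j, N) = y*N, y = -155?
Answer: 2212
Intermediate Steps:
K(j, N) = -155*N
-888 + K(209, -20) = -888 - 155*(-20) = -888 + 3100 = 2212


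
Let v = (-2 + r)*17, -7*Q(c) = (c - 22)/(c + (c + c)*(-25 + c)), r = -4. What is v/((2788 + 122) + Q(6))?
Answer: -39627/1130531 ≈ -0.035052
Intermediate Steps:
Q(c) = -(-22 + c)/(7*(c + 2*c*(-25 + c))) (Q(c) = -(c - 22)/(7*(c + (c + c)*(-25 + c))) = -(-22 + c)/(7*(c + (2*c)*(-25 + c))) = -(-22 + c)/(7*(c + 2*c*(-25 + c))))
v = -102 (v = (-2 - 4)*17 = -6*17 = -102)
v/((2788 + 122) + Q(6)) = -102/((2788 + 122) + (1/7)*(22 - 1*6)/(6*(-49 + 2*6))) = -102/(2910 + (1/7)*(1/6)*(22 - 6)/(-49 + 12)) = -102/(2910 + (1/7)*(1/6)*16/(-37)) = -102/(2910 + (1/7)*(1/6)*(-1/37)*16) = -102/(2910 - 8/777) = -102/2261062/777 = -102*777/2261062 = -39627/1130531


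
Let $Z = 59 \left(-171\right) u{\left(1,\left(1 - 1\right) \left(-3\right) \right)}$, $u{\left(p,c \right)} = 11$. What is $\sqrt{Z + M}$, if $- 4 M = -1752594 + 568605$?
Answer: $\frac{\sqrt{740073}}{2} \approx 430.14$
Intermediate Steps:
$Z = -110979$ ($Z = 59 \left(-171\right) 11 = \left(-10089\right) 11 = -110979$)
$M = \frac{1183989}{4}$ ($M = - \frac{-1752594 + 568605}{4} = \left(- \frac{1}{4}\right) \left(-1183989\right) = \frac{1183989}{4} \approx 2.96 \cdot 10^{5}$)
$\sqrt{Z + M} = \sqrt{-110979 + \frac{1183989}{4}} = \sqrt{\frac{740073}{4}} = \frac{\sqrt{740073}}{2}$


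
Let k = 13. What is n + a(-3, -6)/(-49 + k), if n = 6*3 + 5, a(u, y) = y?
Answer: 139/6 ≈ 23.167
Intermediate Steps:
n = 23 (n = 18 + 5 = 23)
n + a(-3, -6)/(-49 + k) = 23 - 6/(-49 + 13) = 23 - 6/(-36) = 23 - 6*(-1/36) = 23 + 1/6 = 139/6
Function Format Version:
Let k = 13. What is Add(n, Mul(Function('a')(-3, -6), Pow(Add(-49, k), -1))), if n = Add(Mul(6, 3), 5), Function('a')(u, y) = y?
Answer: Rational(139, 6) ≈ 23.167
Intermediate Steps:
n = 23 (n = Add(18, 5) = 23)
Add(n, Mul(Function('a')(-3, -6), Pow(Add(-49, k), -1))) = Add(23, Mul(-6, Pow(Add(-49, 13), -1))) = Add(23, Mul(-6, Pow(-36, -1))) = Add(23, Mul(-6, Rational(-1, 36))) = Add(23, Rational(1, 6)) = Rational(139, 6)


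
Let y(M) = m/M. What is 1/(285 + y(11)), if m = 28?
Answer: 11/3163 ≈ 0.0034777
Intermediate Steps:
y(M) = 28/M
1/(285 + y(11)) = 1/(285 + 28/11) = 1/(3163/11) = 11/3163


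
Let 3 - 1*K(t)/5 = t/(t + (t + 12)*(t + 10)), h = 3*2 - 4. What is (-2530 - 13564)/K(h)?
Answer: -136799/127 ≈ -1077.2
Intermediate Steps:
h = 2 (h = 6 - 4 = 2)
K(t) = 15 - 5*t/(t + (10 + t)*(12 + t)) (K(t) = 15 - 5*t/(t + (t + 12)*(t + 10)) = 15 - 5*t/(t + (12 + t)*(10 + t)) = 15 - 5*t/(t + (10 + t)*(12 + t)))
(-2530 - 13564)/K(h) = (-2530 - 13564)/((5*(360 + 3*2² + 68*2)/(120 + 2² + 23*2))) = -16094*(120 + 4 + 46)/(5*(360 + 3*4 + 136)) = -16094*34/(360 + 12 + 136) = -16094/(5*(1/170)*508) = -16094/254/17 = -16094*17/254 = -136799/127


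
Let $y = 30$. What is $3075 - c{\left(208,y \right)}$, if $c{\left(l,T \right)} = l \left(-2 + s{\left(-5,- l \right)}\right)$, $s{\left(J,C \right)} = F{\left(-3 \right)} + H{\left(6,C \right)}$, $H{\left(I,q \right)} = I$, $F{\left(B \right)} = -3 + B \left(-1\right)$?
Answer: $2243$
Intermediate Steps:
$F{\left(B \right)} = -3 - B$
$s{\left(J,C \right)} = 6$ ($s{\left(J,C \right)} = \left(-3 - -3\right) + 6 = \left(-3 + 3\right) + 6 = 0 + 6 = 6$)
$c{\left(l,T \right)} = 4 l$ ($c{\left(l,T \right)} = l \left(-2 + 6\right) = l 4 = 4 l$)
$3075 - c{\left(208,y \right)} = 3075 - 4 \cdot 208 = 3075 - 832 = 2243$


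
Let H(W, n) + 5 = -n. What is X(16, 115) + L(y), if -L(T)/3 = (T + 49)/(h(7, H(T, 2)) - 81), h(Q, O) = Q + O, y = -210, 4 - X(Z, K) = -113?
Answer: 2998/27 ≈ 111.04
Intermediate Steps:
X(Z, K) = 117 (X(Z, K) = 4 - 1*(-113) = 4 + 113 = 117)
H(W, n) = -5 - n
h(Q, O) = O + Q
L(T) = 49/27 + T/27 (L(T) = -3*(T + 49)/(((-5 - 1*2) + 7) - 81) = -3*(49 + T)/(((-5 - 2) + 7) - 81) = -3*(49 + T)/((-7 + 7) - 81) = -3*(49 + T)/(0 - 81) = -3*(49 + T)/(-81) = -3*(49 + T)*(-1)/81 = -3*(-49/81 - T/81) = 49/27 + T/27)
X(16, 115) + L(y) = 117 + (49/27 + (1/27)*(-210)) = 117 + (49/27 - 70/9) = 117 - 161/27 = 2998/27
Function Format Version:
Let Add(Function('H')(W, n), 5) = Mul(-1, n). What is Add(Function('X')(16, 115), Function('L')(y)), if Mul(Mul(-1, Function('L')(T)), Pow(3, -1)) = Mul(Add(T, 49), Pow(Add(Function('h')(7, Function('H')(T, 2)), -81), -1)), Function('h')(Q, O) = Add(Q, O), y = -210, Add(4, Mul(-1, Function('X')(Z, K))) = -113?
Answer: Rational(2998, 27) ≈ 111.04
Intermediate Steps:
Function('X')(Z, K) = 117 (Function('X')(Z, K) = Add(4, Mul(-1, -113)) = Add(4, 113) = 117)
Function('H')(W, n) = Add(-5, Mul(-1, n))
Function('h')(Q, O) = Add(O, Q)
Function('L')(T) = Add(Rational(49, 27), Mul(Rational(1, 27), T)) (Function('L')(T) = Mul(-3, Mul(Add(T, 49), Pow(Add(Add(Add(-5, Mul(-1, 2)), 7), -81), -1))) = Mul(-3, Mul(Add(49, T), Pow(Add(Add(Add(-5, -2), 7), -81), -1))) = Mul(-3, Mul(Add(49, T), Pow(Add(Add(-7, 7), -81), -1))) = Mul(-3, Mul(Add(49, T), Pow(Add(0, -81), -1))) = Mul(-3, Mul(Add(49, T), Pow(-81, -1))) = Mul(-3, Mul(Add(49, T), Rational(-1, 81))) = Mul(-3, Add(Rational(-49, 81), Mul(Rational(-1, 81), T))) = Add(Rational(49, 27), Mul(Rational(1, 27), T)))
Add(Function('X')(16, 115), Function('L')(y)) = Add(117, Add(Rational(49, 27), Mul(Rational(1, 27), -210))) = Add(117, Add(Rational(49, 27), Rational(-70, 9))) = Add(117, Rational(-161, 27)) = Rational(2998, 27)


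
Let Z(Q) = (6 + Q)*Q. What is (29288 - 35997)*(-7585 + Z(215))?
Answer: -267890370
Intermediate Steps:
Z(Q) = Q*(6 + Q)
(29288 - 35997)*(-7585 + Z(215)) = (29288 - 35997)*(-7585 + 215*(6 + 215)) = -6709*(-7585 + 215*221) = -6709*(-7585 + 47515) = -6709*39930 = -267890370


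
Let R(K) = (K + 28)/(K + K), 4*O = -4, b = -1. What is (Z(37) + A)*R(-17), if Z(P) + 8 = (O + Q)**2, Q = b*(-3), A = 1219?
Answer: -13365/34 ≈ -393.09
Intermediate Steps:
O = -1 (O = (1/4)*(-4) = -1)
R(K) = (28 + K)/(2*K) (R(K) = (28 + K)/((2*K)) = (28 + K)*(1/(2*K)) = (28 + K)/(2*K))
Q = 3 (Q = -1*(-3) = 3)
Z(P) = -4 (Z(P) = -8 + (-1 + 3)**2 = -8 + 2**2 = -8 + 4 = -4)
(Z(37) + A)*R(-17) = (-4 + 1219)*((1/2)*(28 - 17)/(-17)) = 1215*((1/2)*(-1/17)*11) = 1215*(-11/34) = -13365/34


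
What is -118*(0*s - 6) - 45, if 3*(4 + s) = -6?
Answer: 663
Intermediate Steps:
s = -6 (s = -4 + (1/3)*(-6) = -4 - 2 = -6)
-118*(0*s - 6) - 45 = -118*(0*(-6) - 6) - 45 = -118*(0 - 6) - 45 = -118*(-6) - 45 = 708 - 45 = 663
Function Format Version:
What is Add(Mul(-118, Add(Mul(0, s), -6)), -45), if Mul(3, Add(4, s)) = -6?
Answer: 663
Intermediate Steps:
s = -6 (s = Add(-4, Mul(Rational(1, 3), -6)) = Add(-4, -2) = -6)
Add(Mul(-118, Add(Mul(0, s), -6)), -45) = Add(Mul(-118, Add(Mul(0, -6), -6)), -45) = Add(Mul(-118, Add(0, -6)), -45) = Add(Mul(-118, -6), -45) = Add(708, -45) = 663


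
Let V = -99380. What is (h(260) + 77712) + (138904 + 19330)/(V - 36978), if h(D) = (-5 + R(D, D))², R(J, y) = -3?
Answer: 5302610787/68179 ≈ 77775.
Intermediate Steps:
h(D) = 64 (h(D) = (-5 - 3)² = (-8)² = 64)
(h(260) + 77712) + (138904 + 19330)/(V - 36978) = (64 + 77712) + (138904 + 19330)/(-99380 - 36978) = 77776 + 158234/(-136358) = 77776 + 158234*(-1/136358) = 77776 - 79117/68179 = 5302610787/68179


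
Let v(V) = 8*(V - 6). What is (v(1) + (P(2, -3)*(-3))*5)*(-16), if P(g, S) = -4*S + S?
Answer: 2800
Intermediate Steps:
P(g, S) = -3*S
v(V) = -48 + 8*V (v(V) = 8*(-6 + V) = -48 + 8*V)
(v(1) + (P(2, -3)*(-3))*5)*(-16) = ((-48 + 8*1) + (-3*(-3)*(-3))*5)*(-16) = ((-48 + 8) + (9*(-3))*5)*(-16) = (-40 - 27*5)*(-16) = (-40 - 135)*(-16) = -175*(-16) = 2800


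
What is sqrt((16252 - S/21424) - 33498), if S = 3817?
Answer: 3*I*sqrt(54970728891)/5356 ≈ 131.32*I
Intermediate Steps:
sqrt((16252 - S/21424) - 33498) = sqrt((16252 - 3817/21424) - 33498) = sqrt(348179031/21424 - 33498) = sqrt(-369482121/21424) = 3*I*sqrt(54970728891)/5356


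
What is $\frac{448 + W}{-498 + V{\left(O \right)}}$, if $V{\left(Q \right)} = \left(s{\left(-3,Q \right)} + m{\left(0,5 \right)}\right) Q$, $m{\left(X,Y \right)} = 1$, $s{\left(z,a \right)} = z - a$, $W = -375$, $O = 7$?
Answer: $- \frac{73}{561} \approx -0.13012$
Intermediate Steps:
$V{\left(Q \right)} = Q \left(-2 - Q\right)$ ($V{\left(Q \right)} = \left(\left(-3 - Q\right) + 1\right) Q = \left(-2 - Q\right) Q = Q \left(-2 - Q\right)$)
$\frac{448 + W}{-498 + V{\left(O \right)}} = \frac{448 - 375}{-498 - 7 \left(2 + 7\right)} = \frac{73}{-498 - 7 \cdot 9} = \frac{73}{-498 - 63} = \frac{73}{-561} = 73 \left(- \frac{1}{561}\right) = - \frac{73}{561}$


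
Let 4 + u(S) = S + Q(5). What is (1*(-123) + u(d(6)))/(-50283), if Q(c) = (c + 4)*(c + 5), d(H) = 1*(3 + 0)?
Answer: 34/50283 ≈ 0.00067617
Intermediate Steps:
d(H) = 3 (d(H) = 1*3 = 3)
Q(c) = (4 + c)*(5 + c)
u(S) = 86 + S (u(S) = -4 + (S + (20 + 5² + 9*5)) = -4 + (S + (20 + 25 + 45)) = -4 + (S + 90) = -4 + (90 + S) = 86 + S)
(1*(-123) + u(d(6)))/(-50283) = (1*(-123) + (86 + 3))/(-50283) = (-123 + 89)*(-1/50283) = -34*(-1/50283) = 34/50283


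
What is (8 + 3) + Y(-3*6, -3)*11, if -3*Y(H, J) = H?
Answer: 77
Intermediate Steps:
Y(H, J) = -H/3
(8 + 3) + Y(-3*6, -3)*11 = (8 + 3) - (-1)*6*11 = 11 - 1/3*(-18)*11 = 11 + 6*11 = 11 + 66 = 77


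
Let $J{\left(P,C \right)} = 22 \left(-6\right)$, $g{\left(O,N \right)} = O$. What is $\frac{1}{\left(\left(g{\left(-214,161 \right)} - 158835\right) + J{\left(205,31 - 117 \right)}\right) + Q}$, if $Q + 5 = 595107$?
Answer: $\frac{1}{435921} \approx 2.294 \cdot 10^{-6}$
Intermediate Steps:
$Q = 595102$ ($Q = -5 + 595107 = 595102$)
$J{\left(P,C \right)} = -132$
$\frac{1}{\left(\left(g{\left(-214,161 \right)} - 158835\right) + J{\left(205,31 - 117 \right)}\right) + Q} = \frac{1}{\left(\left(-214 - 158835\right) - 132\right) + 595102} = \frac{1}{\left(-159049 - 132\right) + 595102} = \frac{1}{-159181 + 595102} = \frac{1}{435921}$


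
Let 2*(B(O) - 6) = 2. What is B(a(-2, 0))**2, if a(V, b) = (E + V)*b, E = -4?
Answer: 49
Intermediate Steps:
a(V, b) = b*(-4 + V) (a(V, b) = (-4 + V)*b = b*(-4 + V))
B(O) = 7 (B(O) = 6 + (1/2)*2 = 6 + 1 = 7)
B(a(-2, 0))**2 = 7**2 = 49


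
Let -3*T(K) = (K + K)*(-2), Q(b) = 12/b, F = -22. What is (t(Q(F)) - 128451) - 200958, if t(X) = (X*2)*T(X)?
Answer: -39858393/121 ≈ -3.2941e+5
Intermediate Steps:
T(K) = 4*K/3 (T(K) = -(K + K)*(-2)/3 = -2*K*(-2)/3 = -(-4)*K/3 = 4*K/3)
t(X) = 8*X**2/3 (t(X) = (X*2)*(4*X/3) = (2*X)*(4*X/3) = 8*X**2/3)
(t(Q(F)) - 128451) - 200958 = (8*(12/(-22))**2/3 - 128451) - 200958 = (8*(12*(-1/22))**2/3 - 128451) - 200958 = (8*(-6/11)**2/3 - 128451) - 200958 = ((8/3)*(36/121) - 128451) - 200958 = (96/121 - 128451) - 200958 = -15542475/121 - 200958 = -39858393/121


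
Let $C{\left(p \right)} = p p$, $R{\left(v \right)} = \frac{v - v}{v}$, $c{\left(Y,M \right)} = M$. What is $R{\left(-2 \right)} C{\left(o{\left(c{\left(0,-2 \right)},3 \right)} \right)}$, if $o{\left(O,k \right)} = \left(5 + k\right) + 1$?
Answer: $0$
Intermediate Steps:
$R{\left(v \right)} = 0$ ($R{\left(v \right)} = \frac{0}{v} = 0$)
$o{\left(O,k \right)} = 6 + k$
$C{\left(p \right)} = p^{2}$
$R{\left(-2 \right)} C{\left(o{\left(c{\left(0,-2 \right)},3 \right)} \right)} = 0 \left(6 + 3\right)^{2} = 0 \cdot 9^{2} = 0 \cdot 81 = 0$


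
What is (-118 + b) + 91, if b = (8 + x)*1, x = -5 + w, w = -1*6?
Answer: -30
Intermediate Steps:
w = -6
x = -11 (x = -5 - 6 = -11)
b = -3 (b = (8 - 11)*1 = -3*1 = -3)
(-118 + b) + 91 = (-118 - 3) + 91 = -121 + 91 = -30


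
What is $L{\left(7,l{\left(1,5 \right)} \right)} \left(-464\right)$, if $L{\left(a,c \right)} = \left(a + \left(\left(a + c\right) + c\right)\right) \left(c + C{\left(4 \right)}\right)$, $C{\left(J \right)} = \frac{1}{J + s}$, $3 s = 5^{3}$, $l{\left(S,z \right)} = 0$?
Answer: $- \frac{19488}{137} \approx -142.25$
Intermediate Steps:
$s = \frac{125}{3}$ ($s = \frac{5^{3}}{3} = \frac{1}{3} \cdot 125 = \frac{125}{3} \approx 41.667$)
$C{\left(J \right)} = \frac{1}{\frac{125}{3} + J}$ ($C{\left(J \right)} = \frac{1}{J + \frac{125}{3}} = \frac{1}{\frac{125}{3} + J}$)
$L{\left(a,c \right)} = \left(\frac{3}{137} + c\right) \left(2 a + 2 c\right)$ ($L{\left(a,c \right)} = \left(a + \left(\left(a + c\right) + c\right)\right) \left(c + \frac{3}{125 + 3 \cdot 4}\right) = \left(a + \left(a + 2 c\right)\right) \left(c + \frac{3}{125 + 12}\right) = \left(2 a + 2 c\right) \left(c + \frac{3}{137}\right) = \left(2 a + 2 c\right) \left(\frac{3}{137} + c\right) = \left(\frac{3}{137} + c\right) \left(2 a + 2 c\right)$)
$L{\left(7,l{\left(1,5 \right)} \right)} \left(-464\right) = \left(2 \cdot 0^{2} + \frac{6}{137} \cdot 7 + \frac{6}{137} \cdot 0 + 2 \cdot 7 \cdot 0\right) \left(-464\right) = \left(2 \cdot 0 + \frac{42}{137} + 0 + 0\right) \left(-464\right) = \left(0 + \frac{42}{137} + 0 + 0\right) \left(-464\right) = \frac{42}{137} \left(-464\right) = - \frac{19488}{137}$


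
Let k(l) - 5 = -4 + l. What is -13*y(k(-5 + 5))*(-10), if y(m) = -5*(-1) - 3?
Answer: 260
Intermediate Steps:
k(l) = 1 + l (k(l) = 5 + (-4 + l) = 1 + l)
y(m) = 2 (y(m) = 5 - 3 = 2)
-13*y(k(-5 + 5))*(-10) = -13*2*(-10) = -26*(-10) = 260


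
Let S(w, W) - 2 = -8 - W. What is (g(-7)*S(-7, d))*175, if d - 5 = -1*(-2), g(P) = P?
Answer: 15925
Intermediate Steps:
d = 7 (d = 5 - 1*(-2) = 5 + 2 = 7)
S(w, W) = -6 - W (S(w, W) = 2 + (-8 - W) = -6 - W)
(g(-7)*S(-7, d))*175 = -7*(-6 - 1*7)*175 = -7*(-6 - 7)*175 = -7*(-13)*175 = 91*175 = 15925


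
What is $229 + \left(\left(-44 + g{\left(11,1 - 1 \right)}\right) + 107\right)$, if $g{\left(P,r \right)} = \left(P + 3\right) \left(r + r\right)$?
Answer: $292$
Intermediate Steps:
$g{\left(P,r \right)} = 2 r \left(3 + P\right)$ ($g{\left(P,r \right)} = \left(3 + P\right) 2 r = 2 r \left(3 + P\right)$)
$229 + \left(\left(-44 + g{\left(11,1 - 1 \right)}\right) + 107\right) = 229 + \left(\left(-44 + 2 \left(1 - 1\right) \left(3 + 11\right)\right) + 107\right) = 229 + \left(\left(-44 + 2 \cdot 0 \cdot 14\right) + 107\right) = 229 + \left(\left(-44 + 0\right) + 107\right) = 229 + \left(-44 + 107\right) = 229 + 63 = 292$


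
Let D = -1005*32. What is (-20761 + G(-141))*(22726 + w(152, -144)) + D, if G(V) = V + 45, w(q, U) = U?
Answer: -471024934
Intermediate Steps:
D = -32160
G(V) = 45 + V
(-20761 + G(-141))*(22726 + w(152, -144)) + D = (-20761 + (45 - 141))*(22726 - 144) - 32160 = (-20761 - 96)*22582 - 32160 = -20857*22582 - 32160 = -470992774 - 32160 = -471024934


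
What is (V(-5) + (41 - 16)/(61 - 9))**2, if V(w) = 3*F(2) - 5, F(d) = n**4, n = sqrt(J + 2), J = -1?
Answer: 6241/2704 ≈ 2.3081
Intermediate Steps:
n = 1 (n = sqrt(-1 + 2) = sqrt(1) = 1)
F(d) = 1 (F(d) = 1**4 = 1)
V(w) = -2 (V(w) = 3*1 - 5 = 3 - 5 = -2)
(V(-5) + (41 - 16)/(61 - 9))**2 = (-2 + (41 - 16)/(61 - 9))**2 = (-2 + 25/52)**2 = (-79/52)**2 = 6241/2704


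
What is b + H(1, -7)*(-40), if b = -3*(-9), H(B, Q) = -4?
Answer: 187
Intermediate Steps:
b = 27
b + H(1, -7)*(-40) = 27 - 4*(-40) = 27 + 160 = 187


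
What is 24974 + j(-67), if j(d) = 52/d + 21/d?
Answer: 1673185/67 ≈ 24973.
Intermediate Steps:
j(d) = 73/d
24974 + j(-67) = 24974 + 73/(-67) = 24974 + 73*(-1/67) = 24974 - 73/67 = 1673185/67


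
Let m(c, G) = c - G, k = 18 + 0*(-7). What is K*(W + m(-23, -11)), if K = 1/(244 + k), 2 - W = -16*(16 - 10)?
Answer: 43/131 ≈ 0.32824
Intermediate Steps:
k = 18 (k = 18 + 0 = 18)
W = 98 (W = 2 - (-16)*(16 - 10) = 2 - (-16)*6 = 2 - 1*(-96) = 2 + 96 = 98)
K = 1/262 (K = 1/(244 + 18) = 1/262 ≈ 0.0038168)
K*(W + m(-23, -11)) = (98 + (-23 - 1*(-11)))/262 = (98 + (-23 + 11))/262 = (98 - 12)/262 = (1/262)*86 = 43/131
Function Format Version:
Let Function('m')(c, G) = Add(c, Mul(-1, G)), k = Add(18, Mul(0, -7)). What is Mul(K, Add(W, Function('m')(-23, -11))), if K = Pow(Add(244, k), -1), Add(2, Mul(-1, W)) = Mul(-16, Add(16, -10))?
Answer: Rational(43, 131) ≈ 0.32824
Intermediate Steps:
k = 18 (k = Add(18, 0) = 18)
W = 98 (W = Add(2, Mul(-1, Mul(-16, Add(16, -10)))) = Add(2, Mul(-1, Mul(-16, 6))) = Add(2, Mul(-1, -96)) = Add(2, 96) = 98)
K = Rational(1, 262) (K = Pow(Add(244, 18), -1) = Pow(262, -1) = Rational(1, 262) ≈ 0.0038168)
Mul(K, Add(W, Function('m')(-23, -11))) = Mul(Rational(1, 262), Add(98, Add(-23, Mul(-1, -11)))) = Mul(Rational(1, 262), Add(98, Add(-23, 11))) = Mul(Rational(1, 262), Add(98, -12)) = Mul(Rational(1, 262), 86) = Rational(43, 131)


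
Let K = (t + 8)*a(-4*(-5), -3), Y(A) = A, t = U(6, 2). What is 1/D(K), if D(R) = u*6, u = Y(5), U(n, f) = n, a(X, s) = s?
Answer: 1/30 ≈ 0.033333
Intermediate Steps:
t = 6
u = 5
K = -42 (K = (6 + 8)*(-3) = 14*(-3) = -42)
D(R) = 30 (D(R) = 5*6 = 30)
1/D(K) = 1/30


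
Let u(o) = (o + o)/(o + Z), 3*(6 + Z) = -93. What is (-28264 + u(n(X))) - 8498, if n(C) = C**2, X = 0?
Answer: -36762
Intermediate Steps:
Z = -37 (Z = -6 + (1/3)*(-93) = -6 - 31 = -37)
u(o) = 2*o/(-37 + o) (u(o) = (o + o)/(o - 37) = (2*o)/(-37 + o) = 2*o/(-37 + o))
(-28264 + u(n(X))) - 8498 = (-28264 + 2*0**2/(-37 + 0**2)) - 8498 = (-28264 + 2*0/(-37 + 0)) - 8498 = (-28264 + 2*0/(-37)) - 8498 = (-28264 + 2*0*(-1/37)) - 8498 = (-28264 + 0) - 8498 = -28264 - 8498 = -36762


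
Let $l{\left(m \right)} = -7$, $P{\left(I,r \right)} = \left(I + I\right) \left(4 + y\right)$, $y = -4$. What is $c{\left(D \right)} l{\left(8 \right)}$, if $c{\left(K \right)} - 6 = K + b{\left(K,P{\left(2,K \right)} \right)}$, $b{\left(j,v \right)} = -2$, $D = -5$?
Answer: $7$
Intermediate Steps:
$P{\left(I,r \right)} = 0$ ($P{\left(I,r \right)} = \left(I + I\right) \left(4 - 4\right) = 2 I 0 = 0$)
$c{\left(K \right)} = 4 + K$ ($c{\left(K \right)} = 6 + \left(K - 2\right) = 6 + \left(-2 + K\right) = 4 + K$)
$c{\left(D \right)} l{\left(8 \right)} = \left(4 - 5\right) \left(-7\right) = \left(-1\right) \left(-7\right) = 7$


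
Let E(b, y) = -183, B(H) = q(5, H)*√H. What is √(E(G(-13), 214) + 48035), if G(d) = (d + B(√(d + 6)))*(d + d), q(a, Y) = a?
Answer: 2*√11963 ≈ 218.75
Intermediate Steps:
B(H) = 5*√H
G(d) = 2*d*(d + 5*(6 + d)^(¼)) (G(d) = (d + 5*√(√(d + 6)))*(d + d) = (d + 5*√(√(6 + d)))*(2*d) = (d + 5*(6 + d)^(¼))*(2*d) = 2*d*(d + 5*(6 + d)^(¼)))
√(E(G(-13), 214) + 48035) = √(-183 + 48035) = √47852 = 2*√11963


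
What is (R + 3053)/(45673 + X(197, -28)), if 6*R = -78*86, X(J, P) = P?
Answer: 129/3043 ≈ 0.042392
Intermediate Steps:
R = -1118 (R = (-78*86)/6 = (⅙)*(-6708) = -1118)
(R + 3053)/(45673 + X(197, -28)) = (-1118 + 3053)/(45673 - 28) = 1935/45645 = 1935*(1/45645) = 129/3043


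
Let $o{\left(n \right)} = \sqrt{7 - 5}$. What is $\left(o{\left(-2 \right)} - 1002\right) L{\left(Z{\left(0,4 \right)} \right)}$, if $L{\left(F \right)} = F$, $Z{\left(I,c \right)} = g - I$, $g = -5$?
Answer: $5010 - 5 \sqrt{2} \approx 5002.9$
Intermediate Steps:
$Z{\left(I,c \right)} = -5 - I$
$o{\left(n \right)} = \sqrt{2}$
$\left(o{\left(-2 \right)} - 1002\right) L{\left(Z{\left(0,4 \right)} \right)} = \left(\sqrt{2} - 1002\right) \left(-5 - 0\right) = \left(-1002 + \sqrt{2}\right) \left(-5 + 0\right) = \left(-1002 + \sqrt{2}\right) \left(-5\right) = 5010 - 5 \sqrt{2}$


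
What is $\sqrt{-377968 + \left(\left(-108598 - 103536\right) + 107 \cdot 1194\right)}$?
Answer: $2 i \sqrt{115586} \approx 679.96 i$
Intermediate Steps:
$\sqrt{-377968 + \left(\left(-108598 - 103536\right) + 107 \cdot 1194\right)} = \sqrt{-377968 + \left(-212134 + 127758\right)} = \sqrt{-377968 - 84376} = \sqrt{-462344} = 2 i \sqrt{115586}$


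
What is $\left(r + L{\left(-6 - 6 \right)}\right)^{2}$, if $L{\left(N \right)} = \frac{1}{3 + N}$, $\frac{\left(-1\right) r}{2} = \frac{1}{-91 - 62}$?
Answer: $\frac{25}{2601} \approx 0.0096117$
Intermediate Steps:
$r = \frac{2}{153}$ ($r = - \frac{2}{-91 - 62} = - \frac{2}{-153} = \left(-2\right) \left(- \frac{1}{153}\right) = \frac{2}{153} \approx 0.013072$)
$\left(r + L{\left(-6 - 6 \right)}\right)^{2} = \left(\frac{2}{153} + \frac{1}{3 - 12}\right)^{2} = \left(\frac{2}{153} + \frac{1}{-9}\right)^{2} = \left(\frac{2}{153} - \frac{1}{9}\right)^{2} = \left(- \frac{5}{51}\right)^{2} = \frac{25}{2601}$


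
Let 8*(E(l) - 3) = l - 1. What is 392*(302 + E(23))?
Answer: 120638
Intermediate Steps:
E(l) = 23/8 + l/8 (E(l) = 3 + (l - 1)/8 = 3 + (-1 + l)/8 = 3 + (-⅛ + l/8) = 23/8 + l/8)
392*(302 + E(23)) = 392*(302 + (23/8 + (⅛)*23)) = 392*(302 + (23/8 + 23/8)) = 392*(302 + 23/4) = 392*(1231/4) = 120638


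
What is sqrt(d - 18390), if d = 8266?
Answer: 2*I*sqrt(2531) ≈ 100.62*I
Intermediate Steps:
sqrt(d - 18390) = sqrt(8266 - 18390) = sqrt(-10124) = 2*I*sqrt(2531)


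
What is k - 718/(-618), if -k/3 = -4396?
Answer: 4075451/309 ≈ 13189.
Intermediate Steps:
k = 13188 (k = -3*(-4396) = 13188)
k - 718/(-618) = 13188 - 718/(-618) = 13188 - 718*(-1/618) = 13188 + 359/309 = 4075451/309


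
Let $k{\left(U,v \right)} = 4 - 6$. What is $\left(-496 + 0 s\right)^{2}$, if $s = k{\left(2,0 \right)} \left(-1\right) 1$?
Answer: $246016$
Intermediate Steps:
$k{\left(U,v \right)} = -2$ ($k{\left(U,v \right)} = 4 - 6 = -2$)
$s = 2$ ($s = \left(-2\right) \left(-1\right) 1 = 2 \cdot 1 = 2$)
$\left(-496 + 0 s\right)^{2} = \left(-496 + 0 \cdot 2\right)^{2} = \left(-496 + 0\right)^{2} = \left(-496\right)^{2} = 246016$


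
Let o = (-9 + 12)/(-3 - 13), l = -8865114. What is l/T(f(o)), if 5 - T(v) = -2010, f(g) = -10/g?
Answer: -8865114/2015 ≈ -4399.6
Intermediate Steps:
o = -3/16 (o = 3/(-16) = 3*(-1/16) = -3/16 ≈ -0.18750)
T(v) = 2015 (T(v) = 5 - 1*(-2010) = 5 + 2010 = 2015)
l/T(f(o)) = -8865114/2015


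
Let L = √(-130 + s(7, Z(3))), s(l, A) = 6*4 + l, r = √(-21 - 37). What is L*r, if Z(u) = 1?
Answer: -3*√638 ≈ -75.776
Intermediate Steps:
r = I*√58 (r = √(-58) = I*√58 ≈ 7.6158*I)
s(l, A) = 24 + l
L = 3*I*√11 (L = √(-130 + (24 + 7)) = √(-130 + 31) = √(-99) = 3*I*√11 ≈ 9.9499*I)
L*r = (3*I*√11)*(I*√58) = -3*√638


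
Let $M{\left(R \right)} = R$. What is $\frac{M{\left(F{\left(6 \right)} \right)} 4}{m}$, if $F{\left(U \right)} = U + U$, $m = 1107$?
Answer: $\frac{16}{369} \approx 0.04336$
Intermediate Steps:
$F{\left(U \right)} = 2 U$
$\frac{M{\left(F{\left(6 \right)} \right)} 4}{m} = \frac{2 \cdot 6 \cdot 4}{1107} = 12 \cdot 4 \cdot \frac{1}{1107} = 48 \cdot \frac{1}{1107} = \frac{16}{369}$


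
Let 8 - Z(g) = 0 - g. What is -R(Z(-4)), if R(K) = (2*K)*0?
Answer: 0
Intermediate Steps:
Z(g) = 8 + g (Z(g) = 8 - (0 - g) = 8 - (-1)*g = 8 + g)
R(K) = 0
-R(Z(-4)) = -1*0 = 0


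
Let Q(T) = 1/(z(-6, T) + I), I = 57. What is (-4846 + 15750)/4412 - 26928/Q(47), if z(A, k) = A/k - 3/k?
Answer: -79303101158/51841 ≈ -1.5297e+6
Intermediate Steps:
z(A, k) = -3/k + A/k
Q(T) = 1/(57 - 9/T) (Q(T) = 1/((-3 - 6)/T + 57) = 1/(-9/T + 57) = 1/(57 - 9/T))
(-4846 + 15750)/4412 - 26928/Q(47) = (-4846 + 15750)/4412 - 26928/((1/3)*47/(-3 + 19*47)) = 10904*(1/4412) - 26928/((1/3)*47/(-3 + 893)) = 2726/1103 - 26928/((1/3)*47/890) = 2726/1103 - 26928/((1/3)*47*(1/890)) = 2726/1103 - 26928/47/2670 = 2726/1103 - 26928*2670/47 = 2726/1103 - 71897760/47 = -79303101158/51841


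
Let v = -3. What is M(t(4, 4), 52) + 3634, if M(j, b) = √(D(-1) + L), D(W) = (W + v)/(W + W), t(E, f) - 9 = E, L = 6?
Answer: 3634 + 2*√2 ≈ 3636.8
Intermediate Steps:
t(E, f) = 9 + E
D(W) = (-3 + W)/(2*W) (D(W) = (W - 3)/(W + W) = (-3 + W)/((2*W)) = (-3 + W)*(1/(2*W)) = (-3 + W)/(2*W))
M(j, b) = 2*√2 (M(j, b) = √((½)*(-3 - 1)/(-1) + 6) = √((½)*(-1)*(-4) + 6) = √(2 + 6) = √8 = 2*√2)
M(t(4, 4), 52) + 3634 = 2*√2 + 3634 = 3634 + 2*√2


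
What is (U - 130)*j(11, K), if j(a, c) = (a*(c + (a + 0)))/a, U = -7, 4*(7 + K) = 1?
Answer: -2329/4 ≈ -582.25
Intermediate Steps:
K = -27/4 (K = -7 + (¼)*1 = -7 + ¼ = -27/4 ≈ -6.7500)
j(a, c) = a + c (j(a, c) = (a*(c + a))/a = (a*(a + c))/a = a + c)
(U - 130)*j(11, K) = (-7 - 130)*(11 - 27/4) = -137*17/4 = -2329/4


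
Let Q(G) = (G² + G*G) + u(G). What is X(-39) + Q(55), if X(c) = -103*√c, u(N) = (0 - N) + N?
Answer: 6050 - 103*I*√39 ≈ 6050.0 - 643.23*I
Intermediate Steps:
u(N) = 0 (u(N) = -N + N = 0)
Q(G) = 2*G² (Q(G) = (G² + G*G) + 0 = (G² + G²) + 0 = 2*G² + 0 = 2*G²)
X(-39) + Q(55) = -103*I*√39 + 2*55² = -103*I*√39 + 2*3025 = -103*I*√39 + 6050 = 6050 - 103*I*√39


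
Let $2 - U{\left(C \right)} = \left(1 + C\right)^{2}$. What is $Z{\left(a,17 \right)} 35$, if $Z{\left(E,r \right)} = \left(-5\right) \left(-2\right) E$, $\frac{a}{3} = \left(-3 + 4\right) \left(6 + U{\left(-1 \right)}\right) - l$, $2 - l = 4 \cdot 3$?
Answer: $18900$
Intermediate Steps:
$U{\left(C \right)} = 2 - \left(1 + C\right)^{2}$
$l = -10$ ($l = 2 - 4 \cdot 3 = 2 - 12 = -10$)
$a = 54$ ($a = 3 \left(\left(-3 + 4\right) \left(6 + \left(2 - \left(1 - 1\right)^{2}\right)\right) - -10\right) = 3 \left(1 \left(6 + \left(2 - 0^{2}\right)\right) + 10\right) = 3 \left(1 \left(6 + \left(2 - 0\right)\right) + 10\right) = 3 \left(1 \left(6 + \left(2 + 0\right)\right) + 10\right) = 3 \left(1 \left(6 + 2\right) + 10\right) = 3 \left(1 \cdot 8 + 10\right) = 3 \left(8 + 10\right) = 3 \cdot 18 = 54$)
$Z{\left(E,r \right)} = 10 E$
$Z{\left(a,17 \right)} 35 = 10 \cdot 54 \cdot 35 = 540 \cdot 35 = 18900$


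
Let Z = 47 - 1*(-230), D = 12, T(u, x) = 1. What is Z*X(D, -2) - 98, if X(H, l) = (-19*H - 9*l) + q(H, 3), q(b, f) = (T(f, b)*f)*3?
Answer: -55775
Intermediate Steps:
q(b, f) = 3*f (q(b, f) = (1*f)*3 = f*3 = 3*f)
X(H, l) = 9 - 19*H - 9*l (X(H, l) = (-19*H - 9*l) + 3*3 = (-19*H - 9*l) + 9 = 9 - 19*H - 9*l)
Z = 277 (Z = 47 + 230 = 277)
Z*X(D, -2) - 98 = 277*(9 - 19*12 - 9*(-2)) - 98 = 277*(9 - 228 + 18) - 98 = 277*(-201) - 98 = -55677 - 98 = -55775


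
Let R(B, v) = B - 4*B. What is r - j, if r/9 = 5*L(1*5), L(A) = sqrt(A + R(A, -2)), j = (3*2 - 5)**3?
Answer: -1 + 45*I*sqrt(10) ≈ -1.0 + 142.3*I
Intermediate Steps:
R(B, v) = -3*B
j = 1 (j = (6 - 5)**3 = 1**3 = 1)
L(A) = sqrt(2)*sqrt(-A) (L(A) = sqrt(A - 3*A) = sqrt(-2*A) = sqrt(2)*sqrt(-A))
r = 45*I*sqrt(10) (r = 9*(5*(sqrt(2)*sqrt(-5))) = 9*(5*(sqrt(2)*(I*sqrt(5)))) = 9*(5*(I*sqrt(10))) = 9*(5*I*sqrt(10)) = 45*I*sqrt(10) ≈ 142.3*I)
r - j = 45*I*sqrt(10) - 1*1 = 45*I*sqrt(10) - 1 = -1 + 45*I*sqrt(10)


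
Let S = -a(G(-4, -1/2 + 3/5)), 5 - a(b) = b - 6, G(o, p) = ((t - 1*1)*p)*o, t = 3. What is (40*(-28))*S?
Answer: 13216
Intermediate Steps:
G(o, p) = 2*o*p (G(o, p) = ((3 - 1*1)*p)*o = ((3 - 1)*p)*o = (2*p)*o = 2*o*p)
a(b) = 11 - b (a(b) = 5 - (b - 6) = 5 - (-6 + b) = 5 + (6 - b) = 11 - b)
S = -59/5 (S = -(11 - 2*(-4)*(-1/2 + 3/5)) = -(11 - 2*(-4)*(-1*½ + 3*(⅕))) = -(11 - 2*(-4)*(-½ + ⅗)) = -(11 - 2*(-4)/10) = -(11 - 1*(-⅘)) = -(11 + ⅘) = -1*59/5 = -59/5 ≈ -11.800)
(40*(-28))*S = (40*(-28))*(-59/5) = -1120*(-59/5) = 13216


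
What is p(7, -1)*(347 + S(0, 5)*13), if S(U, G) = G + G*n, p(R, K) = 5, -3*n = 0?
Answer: 2060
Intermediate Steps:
n = 0 (n = -⅓*0 = 0)
S(U, G) = G (S(U, G) = G + G*0 = G + 0 = G)
p(7, -1)*(347 + S(0, 5)*13) = 5*(347 + 5*13) = 5*(347 + 65) = 5*412 = 2060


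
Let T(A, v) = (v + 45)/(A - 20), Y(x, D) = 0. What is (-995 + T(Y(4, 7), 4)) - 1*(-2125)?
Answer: 22551/20 ≈ 1127.6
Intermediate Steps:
T(A, v) = (45 + v)/(-20 + A)
(-995 + T(Y(4, 7), 4)) - 1*(-2125) = (-995 + (45 + 4)/(-20 + 0)) - 1*(-2125) = (-995 + 49/(-20)) + 2125 = (-995 - 1/20*49) + 2125 = (-995 - 49/20) + 2125 = -19949/20 + 2125 = 22551/20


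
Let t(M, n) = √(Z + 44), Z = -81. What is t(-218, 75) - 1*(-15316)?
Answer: 15316 + I*√37 ≈ 15316.0 + 6.0828*I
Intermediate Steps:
t(M, n) = I*√37 (t(M, n) = √(-81 + 44) = √(-37) = I*√37)
t(-218, 75) - 1*(-15316) = I*√37 - 1*(-15316) = I*√37 + 15316 = 15316 + I*√37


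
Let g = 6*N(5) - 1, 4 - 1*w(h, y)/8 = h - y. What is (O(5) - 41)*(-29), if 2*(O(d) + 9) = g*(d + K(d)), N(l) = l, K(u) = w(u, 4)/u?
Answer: -26709/10 ≈ -2670.9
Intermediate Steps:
w(h, y) = 32 - 8*h + 8*y (w(h, y) = 32 - 8*(h - y) = 32 + (-8*h + 8*y) = 32 - 8*h + 8*y)
K(u) = (64 - 8*u)/u (K(u) = (32 - 8*u + 8*4)/u = (32 - 8*u + 32)/u = (64 - 8*u)/u)
g = 29 (g = 6*5 - 1 = 30 - 1 = 29)
O(d) = -125 + 928/d + 29*d/2 (O(d) = -9 + (29*(d + (-8 + 64/d)))/2 = -9 + (29*(-8 + d + 64/d))/2 = -9 + (-232 + 29*d + 1856/d)/2 = -9 + (-116 + 928/d + 29*d/2) = -125 + 928/d + 29*d/2)
(O(5) - 41)*(-29) = ((-125 + 928/5 + (29/2)*5) - 41)*(-29) = ((-125 + 928*(1/5) + 145/2) - 41)*(-29) = ((-125 + 928/5 + 145/2) - 41)*(-29) = (1331/10 - 41)*(-29) = (921/10)*(-29) = -26709/10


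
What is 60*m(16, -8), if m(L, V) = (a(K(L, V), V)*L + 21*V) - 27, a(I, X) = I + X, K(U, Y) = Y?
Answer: -27060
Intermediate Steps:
m(L, V) = -27 + 21*V + 2*L*V (m(L, V) = ((V + V)*L + 21*V) - 27 = ((2*V)*L + 21*V) - 27 = (2*L*V + 21*V) - 27 = (21*V + 2*L*V) - 27 = -27 + 21*V + 2*L*V)
60*m(16, -8) = 60*(-27 + 21*(-8) + 2*16*(-8)) = 60*(-27 - 168 - 256) = 60*(-451) = -27060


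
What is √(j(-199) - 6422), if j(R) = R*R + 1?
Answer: 2*√8295 ≈ 182.15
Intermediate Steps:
j(R) = 1 + R² (j(R) = R² + 1 = 1 + R²)
√(j(-199) - 6422) = √((1 + (-199)²) - 6422) = √((1 + 39601) - 6422) = √(39602 - 6422) = √33180 = 2*√8295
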